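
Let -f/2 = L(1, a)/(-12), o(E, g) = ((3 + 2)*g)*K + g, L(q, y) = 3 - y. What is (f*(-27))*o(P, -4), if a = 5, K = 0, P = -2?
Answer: -36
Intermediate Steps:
o(E, g) = g (o(E, g) = ((3 + 2)*g)*0 + g = (5*g)*0 + g = 0 + g = g)
f = -1/3 (f = -2*(3 - 1*5)/(-12) = -2*(3 - 5)*(-1)/12 = -(-4)*(-1)/12 = -2*1/6 = -1/3 ≈ -0.33333)
(f*(-27))*o(P, -4) = -1/3*(-27)*(-4) = 9*(-4) = -36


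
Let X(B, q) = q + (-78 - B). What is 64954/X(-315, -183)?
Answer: 32477/27 ≈ 1202.9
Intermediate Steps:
X(B, q) = -78 + q - B
64954/X(-315, -183) = 64954/(-78 - 183 - 1*(-315)) = 64954/(-78 - 183 + 315) = 64954/54 = 64954*(1/54) = 32477/27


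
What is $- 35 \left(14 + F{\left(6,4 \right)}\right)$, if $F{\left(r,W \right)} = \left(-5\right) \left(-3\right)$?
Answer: $-1015$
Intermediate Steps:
$F{\left(r,W \right)} = 15$
$- 35 \left(14 + F{\left(6,4 \right)}\right) = - 35 \left(14 + 15\right) = \left(-35\right) 29 = -1015$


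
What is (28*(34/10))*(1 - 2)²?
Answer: 476/5 ≈ 95.200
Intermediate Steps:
(28*(34/10))*(1 - 2)² = (28*(34*(⅒)))*(-1)² = (28*(17/5))*1 = (476/5)*1 = 476/5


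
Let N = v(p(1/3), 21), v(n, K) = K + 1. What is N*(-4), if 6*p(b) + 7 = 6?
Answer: -88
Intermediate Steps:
p(b) = -⅙ (p(b) = -7/6 + (⅙)*6 = -7/6 + 1 = -⅙)
v(n, K) = 1 + K
N = 22 (N = 1 + 21 = 22)
N*(-4) = 22*(-4) = -88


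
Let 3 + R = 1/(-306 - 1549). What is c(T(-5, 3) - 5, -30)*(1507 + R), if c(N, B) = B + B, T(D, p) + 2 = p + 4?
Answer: -33479028/371 ≈ -90240.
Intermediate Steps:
T(D, p) = 2 + p (T(D, p) = -2 + (p + 4) = -2 + (4 + p) = 2 + p)
R = -5566/1855 (R = -3 + 1/(-306 - 1549) = -3 + 1/(-1855) = -3 - 1/1855 = -5566/1855 ≈ -3.0005)
c(N, B) = 2*B
c(T(-5, 3) - 5, -30)*(1507 + R) = (2*(-30))*(1507 - 5566/1855) = -60*2789919/1855 = -33479028/371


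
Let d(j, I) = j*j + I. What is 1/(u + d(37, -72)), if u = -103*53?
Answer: -1/4162 ≈ -0.00024027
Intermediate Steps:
d(j, I) = I + j² (d(j, I) = j² + I = I + j²)
u = -5459
1/(u + d(37, -72)) = 1/(-5459 + (-72 + 37²)) = 1/(-5459 + (-72 + 1369)) = 1/(-5459 + 1297) = 1/(-4162) = -1/4162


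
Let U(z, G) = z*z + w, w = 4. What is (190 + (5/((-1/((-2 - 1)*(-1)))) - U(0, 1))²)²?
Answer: 303601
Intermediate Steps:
U(z, G) = 4 + z² (U(z, G) = z*z + 4 = z² + 4 = 4 + z²)
(190 + (5/((-1/((-2 - 1)*(-1)))) - U(0, 1))²)² = (190 + (5/((-1/((-2 - 1)*(-1)))) - (4 + 0²))²)² = (190 + (5/((-1/((-3*(-1))))) - (4 + 0))²)² = (190 + (5/((-1/3)) - 1*4)²)² = (190 + (5/((-1*⅓)) - 4)²)² = (190 + (5/(-⅓) - 4)²)² = (190 + (5*(-3) - 4)²)² = (190 + (-15 - 4)²)² = (190 + (-19)²)² = (190 + 361)² = 551² = 303601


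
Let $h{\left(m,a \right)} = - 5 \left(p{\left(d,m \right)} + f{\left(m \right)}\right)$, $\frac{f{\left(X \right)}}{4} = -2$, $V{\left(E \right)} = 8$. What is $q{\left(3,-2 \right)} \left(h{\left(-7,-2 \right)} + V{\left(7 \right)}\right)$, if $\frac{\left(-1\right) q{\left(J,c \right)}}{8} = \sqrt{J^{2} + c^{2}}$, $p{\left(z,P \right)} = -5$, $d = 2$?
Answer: $- 584 \sqrt{13} \approx -2105.6$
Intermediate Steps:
$f{\left(X \right)} = -8$ ($f{\left(X \right)} = 4 \left(-2\right) = -8$)
$q{\left(J,c \right)} = - 8 \sqrt{J^{2} + c^{2}}$
$h{\left(m,a \right)} = 65$ ($h{\left(m,a \right)} = - 5 \left(-5 - 8\right) = \left(-5\right) \left(-13\right) = 65$)
$q{\left(3,-2 \right)} \left(h{\left(-7,-2 \right)} + V{\left(7 \right)}\right) = - 8 \sqrt{3^{2} + \left(-2\right)^{2}} \left(65 + 8\right) = - 8 \sqrt{9 + 4} \cdot 73 = - 8 \sqrt{13} \cdot 73 = - 584 \sqrt{13}$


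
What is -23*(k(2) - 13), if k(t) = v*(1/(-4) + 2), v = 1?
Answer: 1035/4 ≈ 258.75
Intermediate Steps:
k(t) = 7/4 (k(t) = 1*(1/(-4) + 2) = 1*(-¼ + 2) = 1*(7/4) = 7/4)
-23*(k(2) - 13) = -23*(7/4 - 13) = -23*(-45/4) = 1035/4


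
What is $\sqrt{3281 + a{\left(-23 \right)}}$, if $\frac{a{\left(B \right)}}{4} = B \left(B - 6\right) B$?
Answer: $i \sqrt{58083} \approx 241.0 i$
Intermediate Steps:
$a{\left(B \right)} = 4 B^{2} \left(-6 + B\right)$ ($a{\left(B \right)} = 4 B \left(B - 6\right) B = 4 B \left(-6 + B\right) B = 4 B^{2} \left(-6 + B\right)$)
$\sqrt{3281 + a{\left(-23 \right)}} = \sqrt{3281 + 4 \left(-23\right)^{2} \left(-6 - 23\right)} = \sqrt{3281 + 4 \cdot 529 \left(-29\right)} = \sqrt{3281 - 61364} = \sqrt{-58083} = i \sqrt{58083}$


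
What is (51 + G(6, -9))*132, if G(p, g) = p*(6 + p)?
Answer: 16236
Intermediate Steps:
(51 + G(6, -9))*132 = (51 + 6*(6 + 6))*132 = (51 + 6*12)*132 = (51 + 72)*132 = 123*132 = 16236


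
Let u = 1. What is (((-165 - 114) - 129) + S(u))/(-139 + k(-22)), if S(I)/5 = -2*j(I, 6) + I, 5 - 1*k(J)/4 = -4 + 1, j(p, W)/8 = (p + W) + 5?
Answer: 1363/107 ≈ 12.738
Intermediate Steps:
j(p, W) = 40 + 8*W + 8*p (j(p, W) = 8*((p + W) + 5) = 8*((W + p) + 5) = 8*(5 + W + p) = 40 + 8*W + 8*p)
k(J) = 32 (k(J) = 20 - 4*(-4 + 1) = 20 - 4*(-3) = 20 + 12 = 32)
S(I) = -880 - 75*I (S(I) = 5*(-2*(40 + 8*6 + 8*I) + I) = 5*(-2*(40 + 48 + 8*I) + I) = 5*(-2*(88 + 8*I) + I) = 5*((-176 - 16*I) + I) = 5*(-176 - 15*I) = -880 - 75*I)
(((-165 - 114) - 129) + S(u))/(-139 + k(-22)) = (((-165 - 114) - 129) + (-880 - 75*1))/(-139 + 32) = ((-279 - 129) + (-880 - 75))/(-107) = (-408 - 955)*(-1/107) = -1363*(-1/107) = 1363/107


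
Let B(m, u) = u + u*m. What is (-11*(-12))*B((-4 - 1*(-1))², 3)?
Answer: 3960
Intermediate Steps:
B(m, u) = u + m*u
(-11*(-12))*B((-4 - 1*(-1))², 3) = (-11*(-12))*(3*(1 + (-4 - 1*(-1))²)) = 132*(3*(1 + (-4 + 1)²)) = 132*(3*(1 + (-3)²)) = 132*(3*(1 + 9)) = 132*(3*10) = 132*30 = 3960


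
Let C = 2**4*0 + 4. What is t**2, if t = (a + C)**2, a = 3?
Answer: 2401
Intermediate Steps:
C = 4 (C = 16*0 + 4 = 0 + 4 = 4)
t = 49 (t = (3 + 4)**2 = 7**2 = 49)
t**2 = 49**2 = 2401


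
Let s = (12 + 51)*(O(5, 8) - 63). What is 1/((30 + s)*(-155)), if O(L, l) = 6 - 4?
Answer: 1/591015 ≈ 1.6920e-6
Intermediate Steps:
O(L, l) = 2
s = -3843 (s = (12 + 51)*(2 - 63) = 63*(-61) = -3843)
1/((30 + s)*(-155)) = 1/((30 - 3843)*(-155)) = 1/(-3813*(-155)) = 1/591015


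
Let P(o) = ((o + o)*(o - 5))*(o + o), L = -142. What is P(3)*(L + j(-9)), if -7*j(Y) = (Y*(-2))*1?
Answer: 72864/7 ≈ 10409.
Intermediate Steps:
P(o) = 4*o**2*(-5 + o) (P(o) = ((2*o)*(-5 + o))*(2*o) = (2*o*(-5 + o))*(2*o) = 4*o**2*(-5 + o))
j(Y) = 2*Y/7 (j(Y) = -Y*(-2)/7 = -(-2*Y)/7 = -(-2)*Y/7 = 2*Y/7)
P(3)*(L + j(-9)) = (4*3**2*(-5 + 3))*(-142 + (2/7)*(-9)) = (4*9*(-2))*(-142 - 18/7) = -72*(-1012/7) = 72864/7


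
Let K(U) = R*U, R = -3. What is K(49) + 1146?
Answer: 999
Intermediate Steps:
K(U) = -3*U
K(49) + 1146 = -3*49 + 1146 = -147 + 1146 = 999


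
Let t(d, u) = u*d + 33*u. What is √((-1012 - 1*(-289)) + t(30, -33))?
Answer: I*√2802 ≈ 52.934*I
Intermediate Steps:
t(d, u) = 33*u + d*u (t(d, u) = d*u + 33*u = 33*u + d*u)
√((-1012 - 1*(-289)) + t(30, -33)) = √((-1012 - 1*(-289)) - 33*(33 + 30)) = √((-1012 + 289) - 33*63) = √(-723 - 2079) = √(-2802) = I*√2802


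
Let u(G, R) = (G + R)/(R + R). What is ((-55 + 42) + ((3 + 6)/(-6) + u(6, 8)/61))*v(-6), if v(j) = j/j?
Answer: -7069/488 ≈ -14.486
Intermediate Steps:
v(j) = 1
u(G, R) = (G + R)/(2*R) (u(G, R) = (G + R)/((2*R)) = (G + R)*(1/(2*R)) = (G + R)/(2*R))
((-55 + 42) + ((3 + 6)/(-6) + u(6, 8)/61))*v(-6) = ((-55 + 42) + ((3 + 6)/(-6) + ((½)*(6 + 8)/8)/61))*1 = (-13 + (9*(-⅙) + ((½)*(⅛)*14)*(1/61)))*1 = (-13 + (-3/2 + (7/8)*(1/61)))*1 = (-13 + (-3/2 + 7/488))*1 = (-13 - 725/488)*1 = -7069/488*1 = -7069/488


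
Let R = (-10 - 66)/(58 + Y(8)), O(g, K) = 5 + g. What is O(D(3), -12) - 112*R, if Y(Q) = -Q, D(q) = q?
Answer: 4456/25 ≈ 178.24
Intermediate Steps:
R = -38/25 (R = (-10 - 66)/(58 - 1*8) = -76/(58 - 8) = -76/50 = -76*1/50 = -38/25 ≈ -1.5200)
O(D(3), -12) - 112*R = (5 + 3) - 112*(-38/25) = 8 + 4256/25 = 4456/25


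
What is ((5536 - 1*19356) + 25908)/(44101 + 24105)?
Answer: 6044/34103 ≈ 0.17723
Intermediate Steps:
((5536 - 1*19356) + 25908)/(44101 + 24105) = ((5536 - 19356) + 25908)/68206 = (-13820 + 25908)*(1/68206) = 12088*(1/68206) = 6044/34103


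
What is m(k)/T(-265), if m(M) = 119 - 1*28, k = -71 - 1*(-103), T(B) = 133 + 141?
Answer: 91/274 ≈ 0.33212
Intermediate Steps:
T(B) = 274
k = 32 (k = -71 + 103 = 32)
m(M) = 91 (m(M) = 119 - 28 = 91)
m(k)/T(-265) = 91/274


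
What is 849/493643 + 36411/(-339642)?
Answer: -5895226405/55887298602 ≈ -0.10548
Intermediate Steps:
849/493643 + 36411/(-339642) = 849*(1/493643) + 36411*(-1/339642) = 849/493643 - 12137/113214 = -5895226405/55887298602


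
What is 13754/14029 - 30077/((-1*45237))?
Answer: 1044139931/634629873 ≈ 1.6453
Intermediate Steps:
13754/14029 - 30077/((-1*45237)) = 13754*(1/14029) - 30077/(-45237) = 13754/14029 - 30077*(-1/45237) = 13754/14029 + 30077/45237 = 1044139931/634629873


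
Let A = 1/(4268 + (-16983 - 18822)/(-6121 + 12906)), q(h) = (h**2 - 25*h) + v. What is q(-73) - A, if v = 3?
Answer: 41399772498/5784515 ≈ 7157.0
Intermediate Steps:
q(h) = 3 + h**2 - 25*h (q(h) = (h**2 - 25*h) + 3 = 3 + h**2 - 25*h)
A = 1357/5784515 (A = 1/(4268 - 35805/6785) = 1/(4268 - 35805*1/6785) = 1/(4268 - 7161/1357) = 1/(5784515/1357) = 1357/5784515 ≈ 0.00023459)
q(-73) - A = (3 + (-73)**2 - 25*(-73)) - 1*1357/5784515 = (3 + 5329 + 1825) - 1357/5784515 = 7157 - 1357/5784515 = 41399772498/5784515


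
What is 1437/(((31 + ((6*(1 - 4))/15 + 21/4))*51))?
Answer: 9580/11917 ≈ 0.80389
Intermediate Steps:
1437/(((31 + ((6*(1 - 4))/15 + 21/4))*51)) = 1437/(((31 + ((6*(-3))*(1/15) + 21*(1/4)))*51)) = 1437/(((31 + (-18*1/15 + 21/4))*51)) = 1437/(((31 + (-6/5 + 21/4))*51)) = 1437/(((31 + 81/20)*51)) = 1437/(((701/20)*51)) = 1437/(35751/20) = 1437*(20/35751) = 9580/11917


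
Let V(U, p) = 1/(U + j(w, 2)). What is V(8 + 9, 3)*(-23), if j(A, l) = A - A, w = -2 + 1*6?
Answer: -23/17 ≈ -1.3529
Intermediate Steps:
w = 4 (w = -2 + 6 = 4)
j(A, l) = 0
V(U, p) = 1/U (V(U, p) = 1/(U + 0) = 1/U)
V(8 + 9, 3)*(-23) = -23/(8 + 9) = -23/17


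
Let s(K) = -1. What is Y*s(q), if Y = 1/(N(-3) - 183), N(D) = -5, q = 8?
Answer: 1/188 ≈ 0.0053191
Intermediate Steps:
Y = -1/188 (Y = 1/(-5 - 183) = 1/(-188) = -1/188 ≈ -0.0053191)
Y*s(q) = -1/188*(-1) = 1/188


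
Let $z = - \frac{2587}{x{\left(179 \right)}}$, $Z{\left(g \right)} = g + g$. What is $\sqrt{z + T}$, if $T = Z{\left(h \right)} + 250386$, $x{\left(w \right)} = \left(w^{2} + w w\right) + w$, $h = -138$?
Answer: $\frac{\sqrt{1032823106380103}}{64261} \approx 500.11$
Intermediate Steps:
$Z{\left(g \right)} = 2 g$
$x{\left(w \right)} = w + 2 w^{2}$ ($x{\left(w \right)} = \left(w^{2} + w^{2}\right) + w = 2 w^{2} + w = w + 2 w^{2}$)
$T = 250110$ ($T = 2 \left(-138\right) + 250386 = -276 + 250386 = 250110$)
$z = - \frac{2587}{64261}$ ($z = - \frac{2587}{179 \left(1 + 2 \cdot 179\right)} = - \frac{2587}{179 \left(1 + 358\right)} = - \frac{2587}{179 \cdot 359} = - \frac{2587}{64261} \approx -0.040258$)
$\sqrt{z + T} = \sqrt{- \frac{2587}{64261} + 250110} = \sqrt{\frac{16072316123}{64261}} = \frac{\sqrt{1032823106380103}}{64261}$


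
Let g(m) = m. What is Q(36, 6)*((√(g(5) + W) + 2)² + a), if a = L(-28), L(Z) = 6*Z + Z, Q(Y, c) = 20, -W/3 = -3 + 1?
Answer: -3620 + 80*√11 ≈ -3354.7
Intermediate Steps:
W = 6 (W = -3*(-3 + 1) = -3*(-2) = 6)
L(Z) = 7*Z
a = -196 (a = 7*(-28) = -196)
Q(36, 6)*((√(g(5) + W) + 2)² + a) = 20*((√(5 + 6) + 2)² - 196) = 20*((√11 + 2)² - 196) = 20*((2 + √11)² - 196) = 20*(-196 + (2 + √11)²) = -3920 + 20*(2 + √11)²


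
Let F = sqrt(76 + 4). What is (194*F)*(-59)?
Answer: -45784*sqrt(5) ≈ -1.0238e+5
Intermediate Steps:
F = 4*sqrt(5) (F = sqrt(80) = 4*sqrt(5) ≈ 8.9443)
(194*F)*(-59) = (194*(4*sqrt(5)))*(-59) = (776*sqrt(5))*(-59) = -45784*sqrt(5)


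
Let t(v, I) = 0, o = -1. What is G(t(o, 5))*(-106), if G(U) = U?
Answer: 0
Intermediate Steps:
G(t(o, 5))*(-106) = 0*(-106) = 0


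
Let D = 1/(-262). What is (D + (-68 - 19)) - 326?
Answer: -108207/262 ≈ -413.00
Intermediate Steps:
D = -1/262 ≈ -0.0038168
(D + (-68 - 19)) - 326 = (-1/262 + (-68 - 19)) - 326 = (-1/262 - 87) - 326 = -22795/262 - 326 = -108207/262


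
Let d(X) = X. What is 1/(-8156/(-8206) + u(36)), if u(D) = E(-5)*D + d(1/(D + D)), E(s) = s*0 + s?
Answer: -295416/52877161 ≈ -0.0055868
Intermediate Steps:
E(s) = s (E(s) = 0 + s = s)
u(D) = 1/(2*D) - 5*D (u(D) = -5*D + 1/(D + D) = -5*D + 1/(2*D) = 1/(2*D) - 5*D)
1/(-8156/(-8206) + u(36)) = 1/(-8156/(-8206) + ((½)/36 - 5*36)) = 1/(-8156*(-1/8206) + ((½)*(1/36) - 180)) = 1/(4078/4103 + (1/72 - 180)) = 1/(4078/4103 - 12959/72) = 1/(-52877161/295416) = -295416/52877161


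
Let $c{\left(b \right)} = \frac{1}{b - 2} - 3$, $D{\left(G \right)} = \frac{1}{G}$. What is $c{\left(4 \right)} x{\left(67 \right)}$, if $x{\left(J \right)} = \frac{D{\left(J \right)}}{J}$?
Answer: $- \frac{5}{8978} \approx -0.00055692$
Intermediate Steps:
$x{\left(J \right)} = \frac{1}{J^{2}}$ ($x{\left(J \right)} = \frac{1}{J J} = \frac{1}{J^{2}}$)
$c{\left(b \right)} = -3 + \frac{1}{-2 + b}$ ($c{\left(b \right)} = \frac{1}{-2 + b} - 3 = -3 + \frac{1}{-2 + b}$)
$c{\left(4 \right)} x{\left(67 \right)} = \frac{\frac{1}{-2 + 4} \left(7 - 12\right)}{4489} = \frac{7 - 12}{2} \cdot \frac{1}{4489} = \frac{1}{2} \left(-5\right) \frac{1}{4489} = \left(- \frac{5}{2}\right) \frac{1}{4489} = - \frac{5}{8978}$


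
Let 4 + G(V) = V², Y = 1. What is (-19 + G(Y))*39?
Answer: -858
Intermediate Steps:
G(V) = -4 + V²
(-19 + G(Y))*39 = (-19 + (-4 + 1²))*39 = (-19 + (-4 + 1))*39 = (-19 - 3)*39 = -22*39 = -858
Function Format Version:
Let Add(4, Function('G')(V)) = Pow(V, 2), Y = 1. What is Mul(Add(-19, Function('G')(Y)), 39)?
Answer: -858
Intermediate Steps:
Function('G')(V) = Add(-4, Pow(V, 2))
Mul(Add(-19, Function('G')(Y)), 39) = Mul(Add(-19, Add(-4, Pow(1, 2))), 39) = Mul(Add(-19, Add(-4, 1)), 39) = Mul(Add(-19, -3), 39) = Mul(-22, 39) = -858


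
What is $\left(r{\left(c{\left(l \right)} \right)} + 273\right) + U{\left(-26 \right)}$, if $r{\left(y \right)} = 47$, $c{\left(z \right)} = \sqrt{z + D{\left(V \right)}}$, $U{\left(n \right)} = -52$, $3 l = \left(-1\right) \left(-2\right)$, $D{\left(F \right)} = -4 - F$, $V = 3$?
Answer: $268$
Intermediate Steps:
$l = \frac{2}{3}$ ($l = \frac{\left(-1\right) \left(-2\right)}{3} = \frac{1}{3} \cdot 2 = \frac{2}{3} \approx 0.66667$)
$c{\left(z \right)} = \sqrt{-7 + z}$ ($c{\left(z \right)} = \sqrt{z - 7} = \sqrt{-7 + z}$)
$\left(r{\left(c{\left(l \right)} \right)} + 273\right) + U{\left(-26 \right)} = \left(47 + 273\right) - 52 = 320 - 52 = 268$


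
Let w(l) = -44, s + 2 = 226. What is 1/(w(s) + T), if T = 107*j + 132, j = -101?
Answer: -1/10719 ≈ -9.3292e-5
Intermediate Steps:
s = 224 (s = -2 + 226 = 224)
T = -10675 (T = 107*(-101) + 132 = -10807 + 132 = -10675)
1/(w(s) + T) = 1/(-44 - 10675) = 1/(-10719) = -1/10719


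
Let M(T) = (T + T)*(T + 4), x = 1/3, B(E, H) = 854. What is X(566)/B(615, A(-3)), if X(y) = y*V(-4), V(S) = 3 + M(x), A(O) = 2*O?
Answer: 14999/3843 ≈ 3.9029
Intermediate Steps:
x = ⅓ ≈ 0.33333
M(T) = 2*T*(4 + T) (M(T) = (2*T)*(4 + T) = 2*T*(4 + T))
V(S) = 53/9 (V(S) = 3 + 2*(⅓)*(4 + ⅓) = 3 + 2*(⅓)*(13/3) = 3 + 26/9 = 53/9)
X(y) = 53*y/9 (X(y) = y*(53/9) = 53*y/9)
X(566)/B(615, A(-3)) = ((53/9)*566)/854 = (29998/9)*(1/854) = 14999/3843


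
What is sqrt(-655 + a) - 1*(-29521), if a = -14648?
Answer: 29521 + I*sqrt(15303) ≈ 29521.0 + 123.71*I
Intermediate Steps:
sqrt(-655 + a) - 1*(-29521) = sqrt(-655 - 14648) - 1*(-29521) = sqrt(-15303) + 29521 = I*sqrt(15303) + 29521 = 29521 + I*sqrt(15303)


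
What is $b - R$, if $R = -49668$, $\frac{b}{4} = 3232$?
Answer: $62596$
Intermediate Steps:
$b = 12928$ ($b = 4 \cdot 3232 = 12928$)
$b - R = 12928 - -49668 = 12928 + 49668 = 62596$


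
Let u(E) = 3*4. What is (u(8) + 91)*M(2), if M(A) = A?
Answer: 206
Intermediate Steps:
u(E) = 12
(u(8) + 91)*M(2) = (12 + 91)*2 = 103*2 = 206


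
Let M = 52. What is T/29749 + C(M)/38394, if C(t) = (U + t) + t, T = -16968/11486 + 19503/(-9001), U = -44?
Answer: 14172693122083/9840429626233293 ≈ 0.0014403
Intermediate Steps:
T = -188370213/51692743 (T = -16968*1/11486 + 19503*(-1/9001) = -8484/5743 - 19503/9001 = -188370213/51692743 ≈ -3.6440)
C(t) = -44 + 2*t (C(t) = (-44 + t) + t = -44 + 2*t)
T/29749 + C(M)/38394 = -188370213/51692743/29749 + (-44 + 2*52)/38394 = -188370213/51692743*1/29749 + (-44 + 104)*(1/38394) = -188370213/1537807411507 + 60*(1/38394) = -188370213/1537807411507 + 10/6399 = 14172693122083/9840429626233293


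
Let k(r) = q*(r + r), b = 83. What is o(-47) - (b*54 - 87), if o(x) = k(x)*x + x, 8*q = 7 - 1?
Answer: -2257/2 ≈ -1128.5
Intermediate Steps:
q = ¾ (q = (7 - 1)/8 = (⅛)*6 = ¾ ≈ 0.75000)
k(r) = 3*r/2 (k(r) = 3*(r + r)/4 = 3*(2*r)/4 = 3*r/2)
o(x) = x + 3*x²/2 (o(x) = (3*x/2)*x + x = 3*x²/2 + x = x + 3*x²/2)
o(-47) - (b*54 - 87) = (½)*(-47)*(2 + 3*(-47)) - (83*54 - 87) = (½)*(-47)*(2 - 141) - (4482 - 87) = (½)*(-47)*(-139) - 1*4395 = 6533/2 - 4395 = -2257/2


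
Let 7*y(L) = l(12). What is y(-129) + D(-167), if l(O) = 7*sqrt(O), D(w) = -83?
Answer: -83 + 2*sqrt(3) ≈ -79.536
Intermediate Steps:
y(L) = 2*sqrt(3) (y(L) = (7*sqrt(12))/7 = (7*(2*sqrt(3)))/7 = (14*sqrt(3))/7 = 2*sqrt(3))
y(-129) + D(-167) = 2*sqrt(3) - 83 = -83 + 2*sqrt(3)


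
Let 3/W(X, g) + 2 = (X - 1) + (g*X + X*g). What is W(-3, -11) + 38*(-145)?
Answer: -110199/20 ≈ -5510.0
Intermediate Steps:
W(X, g) = 3/(-3 + X + 2*X*g) (W(X, g) = 3/(-2 + ((X - 1) + (g*X + X*g))) = 3/(-2 + ((-1 + X) + (X*g + X*g))) = 3/(-2 + ((-1 + X) + 2*X*g)) = 3/(-2 + (-1 + X + 2*X*g)) = 3/(-3 + X + 2*X*g))
W(-3, -11) + 38*(-145) = 3/(-3 - 3 + 2*(-3)*(-11)) + 38*(-145) = 3/(-3 - 3 + 66) - 5510 = 3/60 - 5510 = 3*(1/60) - 5510 = 1/20 - 5510 = -110199/20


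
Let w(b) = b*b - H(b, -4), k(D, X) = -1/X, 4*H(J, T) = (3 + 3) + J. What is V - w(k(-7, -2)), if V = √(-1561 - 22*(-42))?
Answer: 11/8 + 7*I*√13 ≈ 1.375 + 25.239*I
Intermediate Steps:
H(J, T) = 3/2 + J/4 (H(J, T) = ((3 + 3) + J)/4 = (6 + J)/4 = 3/2 + J/4)
w(b) = -3/2 + b² - b/4 (w(b) = b*b - (3/2 + b/4) = b² + (-3/2 - b/4) = -3/2 + b² - b/4)
V = 7*I*√13 (V = √(-1561 + 924) = √(-637) = 7*I*√13 ≈ 25.239*I)
V - w(k(-7, -2)) = 7*I*√13 - (-3/2 + (-1/(-2))² - (-1)/(4*(-2))) = 7*I*√13 - (-3/2 + (-1*(-½))² - (-1)*(-1)/(4*2)) = 7*I*√13 - (-3/2 + (½)² - ¼*½) = 7*I*√13 - (-3/2 + ¼ - ⅛) = 7*I*√13 - 1*(-11/8) = 7*I*√13 + 11/8 = 11/8 + 7*I*√13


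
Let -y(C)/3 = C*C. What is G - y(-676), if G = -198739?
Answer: 1172189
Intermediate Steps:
y(C) = -3*C² (y(C) = -3*C*C = -3*C²)
G - y(-676) = -198739 - (-3)*(-676)² = -198739 - (-3)*456976 = -198739 - 1*(-1370928) = -198739 + 1370928 = 1172189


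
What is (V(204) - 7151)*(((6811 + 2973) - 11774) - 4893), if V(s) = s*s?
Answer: -237222595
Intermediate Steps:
V(s) = s²
(V(204) - 7151)*(((6811 + 2973) - 11774) - 4893) = (204² - 7151)*(((6811 + 2973) - 11774) - 4893) = (41616 - 7151)*((9784 - 11774) - 4893) = 34465*(-1990 - 4893) = 34465*(-6883) = -237222595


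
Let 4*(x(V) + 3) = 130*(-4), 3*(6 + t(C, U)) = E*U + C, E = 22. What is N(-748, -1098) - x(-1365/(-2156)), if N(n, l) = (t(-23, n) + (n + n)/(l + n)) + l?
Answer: -5965524/923 ≈ -6463.2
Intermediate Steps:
t(C, U) = -6 + C/3 + 22*U/3 (t(C, U) = -6 + (22*U + C)/3 = -6 + (C + 22*U)/3 = -6 + (C/3 + 22*U/3) = -6 + C/3 + 22*U/3)
N(n, l) = -41/3 + l + 22*n/3 + 2*n/(l + n) (N(n, l) = ((-6 + (1/3)*(-23) + 22*n/3) + (n + n)/(l + n)) + l = ((-6 - 23/3 + 22*n/3) + (2*n)/(l + n)) + l = ((-41/3 + 22*n/3) + 2*n/(l + n)) + l = (-41/3 + 22*n/3 + 2*n/(l + n)) + l = -41/3 + l + 22*n/3 + 2*n/(l + n))
x(V) = -133 (x(V) = -3 + (130*(-4))/4 = -3 + (1/4)*(-520) = -3 - 130 = -133)
N(-748, -1098) - x(-1365/(-2156)) = (-41*(-1098) - 35*(-748) + 3*(-1098)**2 + 22*(-748)**2 + 25*(-1098)*(-748))/(3*(-1098 - 748)) - 1*(-133) = (1/3)*(45018 + 26180 + 3*1205604 + 22*559504 + 20532600)/(-1846) + 133 = (1/3)*(-1/1846)*(45018 + 26180 + 3616812 + 12309088 + 20532600) + 133 = (1/3)*(-1/1846)*36529698 + 133 = -6088283/923 + 133 = -5965524/923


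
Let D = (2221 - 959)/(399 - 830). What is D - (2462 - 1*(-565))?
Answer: -1305899/431 ≈ -3029.9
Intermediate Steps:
D = -1262/431 (D = 1262/(-431) = 1262*(-1/431) = -1262/431 ≈ -2.9281)
D - (2462 - 1*(-565)) = -1262/431 - (2462 - 1*(-565)) = -1262/431 - (2462 + 565) = -1262/431 - 1*3027 = -1262/431 - 3027 = -1305899/431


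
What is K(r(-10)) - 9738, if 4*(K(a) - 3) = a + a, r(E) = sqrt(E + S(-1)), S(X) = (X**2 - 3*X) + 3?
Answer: -9735 + I*sqrt(3)/2 ≈ -9735.0 + 0.86602*I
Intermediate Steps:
S(X) = 3 + X**2 - 3*X
r(E) = sqrt(7 + E) (r(E) = sqrt(E + (3 + (-1)**2 - 3*(-1))) = sqrt(E + (3 + 1 + 3)) = sqrt(E + 7) = sqrt(7 + E))
K(a) = 3 + a/2 (K(a) = 3 + (a + a)/4 = 3 + (2*a)/4 = 3 + a/2)
K(r(-10)) - 9738 = (3 + sqrt(7 - 10)/2) - 9738 = (3 + sqrt(-3)/2) - 9738 = (3 + (I*sqrt(3))/2) - 9738 = (3 + I*sqrt(3)/2) - 9738 = -9735 + I*sqrt(3)/2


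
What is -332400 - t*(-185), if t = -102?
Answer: -351270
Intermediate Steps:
-332400 - t*(-185) = -332400 - (-102)*(-185) = -332400 - 1*18870 = -332400 - 18870 = -351270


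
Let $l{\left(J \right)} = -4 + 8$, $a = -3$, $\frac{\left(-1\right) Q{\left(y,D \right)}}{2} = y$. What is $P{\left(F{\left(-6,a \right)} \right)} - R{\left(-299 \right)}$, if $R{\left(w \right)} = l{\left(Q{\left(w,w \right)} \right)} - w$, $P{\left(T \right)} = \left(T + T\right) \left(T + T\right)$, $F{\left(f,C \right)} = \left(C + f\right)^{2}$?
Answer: $25941$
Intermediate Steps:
$Q{\left(y,D \right)} = - 2 y$
$P{\left(T \right)} = 4 T^{2}$ ($P{\left(T \right)} = 2 T 2 T = 4 T^{2}$)
$l{\left(J \right)} = 4$
$R{\left(w \right)} = 4 - w$
$P{\left(F{\left(-6,a \right)} \right)} - R{\left(-299 \right)} = 4 \left(\left(-3 - 6\right)^{2}\right)^{2} - \left(4 - -299\right) = 4 \left(\left(-9\right)^{2}\right)^{2} - \left(4 + 299\right) = 4 \cdot 81^{2} - 303 = 4 \cdot 6561 - 303 = 26244 - 303 = 25941$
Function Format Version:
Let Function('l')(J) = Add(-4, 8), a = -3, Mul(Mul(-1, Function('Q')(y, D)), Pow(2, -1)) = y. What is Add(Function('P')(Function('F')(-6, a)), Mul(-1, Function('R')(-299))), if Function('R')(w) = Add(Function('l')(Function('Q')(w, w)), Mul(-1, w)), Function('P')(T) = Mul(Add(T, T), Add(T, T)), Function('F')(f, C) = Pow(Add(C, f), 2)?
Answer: 25941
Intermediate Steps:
Function('Q')(y, D) = Mul(-2, y)
Function('P')(T) = Mul(4, Pow(T, 2)) (Function('P')(T) = Mul(Mul(2, T), Mul(2, T)) = Mul(4, Pow(T, 2)))
Function('l')(J) = 4
Function('R')(w) = Add(4, Mul(-1, w))
Add(Function('P')(Function('F')(-6, a)), Mul(-1, Function('R')(-299))) = Add(Mul(4, Pow(Pow(Add(-3, -6), 2), 2)), Mul(-1, Add(4, Mul(-1, -299)))) = Add(Mul(4, Pow(Pow(-9, 2), 2)), Mul(-1, Add(4, 299))) = Add(Mul(4, Pow(81, 2)), Mul(-1, 303)) = Add(Mul(4, 6561), -303) = Add(26244, -303) = 25941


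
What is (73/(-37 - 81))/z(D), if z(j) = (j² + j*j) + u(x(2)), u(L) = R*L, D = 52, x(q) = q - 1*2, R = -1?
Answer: -73/638144 ≈ -0.00011439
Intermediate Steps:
x(q) = -2 + q (x(q) = q - 2 = -2 + q)
u(L) = -L
z(j) = 2*j² (z(j) = (j² + j*j) - (-2 + 2) = (j² + j²) - 1*0 = 2*j² + 0 = 2*j²)
(73/(-37 - 81))/z(D) = (73/(-37 - 81))/((2*52²)) = (73/(-118))/((2*2704)) = (73*(-1/118))/5408 = -73/118*1/5408 = -73/638144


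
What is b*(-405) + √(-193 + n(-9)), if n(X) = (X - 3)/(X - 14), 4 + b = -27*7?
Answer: 78165 + I*√101821/23 ≈ 78165.0 + 13.874*I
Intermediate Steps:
b = -193 (b = -4 - 27*7 = -4 - 189 = -193)
n(X) = (-3 + X)/(-14 + X)
b*(-405) + √(-193 + n(-9)) = -193*(-405) + √(-193 + (-3 - 9)/(-14 - 9)) = 78165 + √(-193 - 12/(-23)) = 78165 + √(-193 - 1/23*(-12)) = 78165 + √(-193 + 12/23) = 78165 + √(-4427/23) = 78165 + I*√101821/23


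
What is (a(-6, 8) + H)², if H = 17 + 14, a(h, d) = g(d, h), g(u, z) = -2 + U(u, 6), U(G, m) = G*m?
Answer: 5929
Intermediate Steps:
g(u, z) = -2 + 6*u (g(u, z) = -2 + u*6 = -2 + 6*u)
a(h, d) = -2 + 6*d
H = 31
(a(-6, 8) + H)² = ((-2 + 6*8) + 31)² = ((-2 + 48) + 31)² = (46 + 31)² = 77² = 5929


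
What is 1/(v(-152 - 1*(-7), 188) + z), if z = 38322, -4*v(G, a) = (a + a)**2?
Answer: 1/2978 ≈ 0.00033580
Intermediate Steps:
v(G, a) = -a**2 (v(G, a) = -(a + a)**2/4 = -4*a**2/4 = -a**2)
1/(v(-152 - 1*(-7), 188) + z) = 1/(-1*188**2 + 38322) = 1/(-1*35344 + 38322) = 1/(-35344 + 38322) = 1/2978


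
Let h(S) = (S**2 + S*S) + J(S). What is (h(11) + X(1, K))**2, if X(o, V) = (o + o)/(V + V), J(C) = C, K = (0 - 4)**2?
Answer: 16394401/256 ≈ 64041.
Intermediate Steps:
K = 16 (K = (-4)**2 = 16)
h(S) = S + 2*S**2 (h(S) = (S**2 + S*S) + S = (S**2 + S**2) + S = 2*S**2 + S = S + 2*S**2)
X(o, V) = o/V (X(o, V) = (2*o)/((2*V)) = (2*o)*(1/(2*V)) = o/V)
(h(11) + X(1, K))**2 = (11*(1 + 2*11) + 1/16)**2 = (11*(1 + 22) + 1*(1/16))**2 = (11*23 + 1/16)**2 = (253 + 1/16)**2 = (4049/16)**2 = 16394401/256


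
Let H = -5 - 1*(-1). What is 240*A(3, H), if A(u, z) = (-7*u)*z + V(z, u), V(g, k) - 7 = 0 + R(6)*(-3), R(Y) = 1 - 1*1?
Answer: 21840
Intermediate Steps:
R(Y) = 0 (R(Y) = 1 - 1 = 0)
V(g, k) = 7 (V(g, k) = 7 + (0 + 0*(-3)) = 7 + (0 + 0) = 7 + 0 = 7)
H = -4 (H = -5 + 1 = -4)
A(u, z) = 7 - 7*u*z (A(u, z) = (-7*u)*z + 7 = -7*u*z + 7 = 7 - 7*u*z)
240*A(3, H) = 240*(7 - 7*3*(-4)) = 240*(7 + 84) = 240*91 = 21840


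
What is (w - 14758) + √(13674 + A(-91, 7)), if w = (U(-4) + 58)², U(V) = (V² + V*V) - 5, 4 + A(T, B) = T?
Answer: -7533 + √13579 ≈ -7416.5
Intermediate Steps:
A(T, B) = -4 + T
U(V) = -5 + 2*V² (U(V) = (V² + V²) - 5 = 2*V² - 5 = -5 + 2*V²)
w = 7225 (w = ((-5 + 2*(-4)²) + 58)² = ((-5 + 2*16) + 58)² = ((-5 + 32) + 58)² = (27 + 58)² = 85² = 7225)
(w - 14758) + √(13674 + A(-91, 7)) = (7225 - 14758) + √(13674 + (-4 - 91)) = -7533 + √(13674 - 95) = -7533 + √13579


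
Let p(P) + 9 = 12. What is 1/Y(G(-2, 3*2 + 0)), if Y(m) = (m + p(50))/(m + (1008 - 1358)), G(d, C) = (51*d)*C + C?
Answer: 956/603 ≈ 1.5854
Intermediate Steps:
p(P) = 3 (p(P) = -9 + 12 = 3)
G(d, C) = C + 51*C*d (G(d, C) = 51*C*d + C = C + 51*C*d)
Y(m) = (3 + m)/(-350 + m) (Y(m) = (m + 3)/(m + (1008 - 1358)) = (3 + m)/(m - 350) = (3 + m)/(-350 + m))
1/Y(G(-2, 3*2 + 0)) = 1/((3 + (3*2 + 0)*(1 + 51*(-2)))/(-350 + (3*2 + 0)*(1 + 51*(-2)))) = 1/((3 + (6 + 0)*(1 - 102))/(-350 + (6 + 0)*(1 - 102))) = 1/((3 + 6*(-101))/(-350 + 6*(-101))) = 1/((3 - 606)/(-350 - 606)) = 1/(-603/(-956)) = 1/(-1/956*(-603)) = 1/(603/956) = 956/603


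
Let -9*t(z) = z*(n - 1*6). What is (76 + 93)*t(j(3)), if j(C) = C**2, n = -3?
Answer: 1521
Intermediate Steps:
t(z) = z (t(z) = -z*(-3 - 1*6)/9 = -z*(-3 - 6)/9 = -z*(-9)/9 = -(-1)*z = z)
(76 + 93)*t(j(3)) = (76 + 93)*3**2 = 169*9 = 1521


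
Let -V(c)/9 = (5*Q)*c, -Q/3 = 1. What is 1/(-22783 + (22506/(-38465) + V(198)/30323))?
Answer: -1166374195/26573157564673 ≈ -4.3893e-5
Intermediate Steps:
Q = -3 (Q = -3*1 = -3)
V(c) = 135*c (V(c) = -9*5*(-3)*c = -(-135)*c = 135*c)
1/(-22783 + (22506/(-38465) + V(198)/30323)) = 1/(-22783 + (22506/(-38465) + (135*198)/30323)) = 1/(-22783 + (22506*(-1/38465) + 26730*(1/30323))) = 1/(-22783 + (-22506/38465 + 26730/30323)) = 1/(-22783 + 345720012/1166374195) = 1/(-26573157564673/1166374195) = -1166374195/26573157564673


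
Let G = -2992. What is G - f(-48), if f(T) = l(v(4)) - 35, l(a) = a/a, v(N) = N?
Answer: -2958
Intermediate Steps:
l(a) = 1
f(T) = -34 (f(T) = 1 - 35 = -34)
G - f(-48) = -2992 - 1*(-34) = -2992 + 34 = -2958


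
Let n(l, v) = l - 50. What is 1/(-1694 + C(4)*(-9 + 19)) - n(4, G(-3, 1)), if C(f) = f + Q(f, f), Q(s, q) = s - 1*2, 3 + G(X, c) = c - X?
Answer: 75163/1634 ≈ 45.999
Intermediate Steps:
G(X, c) = -3 + c - X (G(X, c) = -3 + (c - X) = -3 + c - X)
Q(s, q) = -2 + s (Q(s, q) = s - 2 = -2 + s)
C(f) = -2 + 2*f (C(f) = f + (-2 + f) = -2 + 2*f)
n(l, v) = -50 + l
1/(-1694 + C(4)*(-9 + 19)) - n(4, G(-3, 1)) = 1/(-1694 + (-2 + 2*4)*(-9 + 19)) - (-50 + 4) = 1/(-1694 + (-2 + 8)*10) - 1*(-46) = 1/(-1694 + 6*10) + 46 = 1/(-1694 + 60) + 46 = 1/(-1634) + 46 = -1/1634 + 46 = 75163/1634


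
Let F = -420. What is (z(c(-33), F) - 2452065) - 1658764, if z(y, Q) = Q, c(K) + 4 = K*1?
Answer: -4111249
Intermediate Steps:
c(K) = -4 + K (c(K) = -4 + K*1 = -4 + K)
(z(c(-33), F) - 2452065) - 1658764 = (-420 - 2452065) - 1658764 = -2452485 - 1658764 = -4111249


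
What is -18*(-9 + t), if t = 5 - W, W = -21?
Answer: -306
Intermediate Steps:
t = 26 (t = 5 - 1*(-21) = 5 + 21 = 26)
-18*(-9 + t) = -18*(-9 + 26) = -18*17 = -306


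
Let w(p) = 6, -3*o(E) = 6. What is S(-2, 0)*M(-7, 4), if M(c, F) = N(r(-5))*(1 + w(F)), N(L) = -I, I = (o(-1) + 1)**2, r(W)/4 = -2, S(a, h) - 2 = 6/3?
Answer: -28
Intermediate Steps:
o(E) = -2 (o(E) = -1/3*6 = -2)
S(a, h) = 4 (S(a, h) = 2 + 6/3 = 2 + 6*(1/3) = 2 + 2 = 4)
r(W) = -8 (r(W) = 4*(-2) = -8)
I = 1 (I = (-2 + 1)**2 = (-1)**2 = 1)
N(L) = -1 (N(L) = -1*1 = -1)
M(c, F) = -7 (M(c, F) = -(1 + 6) = -1*7 = -7)
S(-2, 0)*M(-7, 4) = 4*(-7) = -28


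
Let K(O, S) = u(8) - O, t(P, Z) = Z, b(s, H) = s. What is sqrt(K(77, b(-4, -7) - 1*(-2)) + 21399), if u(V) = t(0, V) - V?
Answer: sqrt(21322) ≈ 146.02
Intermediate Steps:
u(V) = 0 (u(V) = V - V = 0)
K(O, S) = -O (K(O, S) = 0 - O = -O)
sqrt(K(77, b(-4, -7) - 1*(-2)) + 21399) = sqrt(-1*77 + 21399) = sqrt(-77 + 21399) = sqrt(21322)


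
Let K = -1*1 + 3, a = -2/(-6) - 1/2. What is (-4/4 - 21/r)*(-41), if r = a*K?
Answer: -2542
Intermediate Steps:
a = -⅙ (a = -2*(-⅙) - 1*½ = ⅓ - ½ = -⅙ ≈ -0.16667)
K = 2 (K = -1 + 3 = 2)
r = -⅓ (r = -⅙*2 = -⅓ ≈ -0.33333)
(-4/4 - 21/r)*(-41) = (-4/4 - 21/(-⅓))*(-41) = (-4*¼ - 21*(-3))*(-41) = (-1 + 63)*(-41) = 62*(-41) = -2542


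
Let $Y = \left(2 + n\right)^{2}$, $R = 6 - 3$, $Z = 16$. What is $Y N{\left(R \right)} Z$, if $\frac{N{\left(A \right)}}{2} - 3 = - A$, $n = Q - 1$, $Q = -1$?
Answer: $0$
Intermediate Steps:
$n = -2$ ($n = -1 - 1 = -2$)
$R = 3$ ($R = 6 - 3 = 3$)
$Y = 0$ ($Y = \left(2 - 2\right)^{2} = 0^{2} = 0$)
$N{\left(A \right)} = 6 - 2 A$ ($N{\left(A \right)} = 6 + 2 \left(- A\right) = 6 - 2 A$)
$Y N{\left(R \right)} Z = 0 \left(6 - 6\right) 16 = 0 \cdot 0 \cdot 16 = 0 \cdot 16 = 0$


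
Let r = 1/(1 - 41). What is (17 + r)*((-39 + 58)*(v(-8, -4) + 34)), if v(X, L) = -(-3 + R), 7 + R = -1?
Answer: 116109/8 ≈ 14514.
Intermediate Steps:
R = -8 (R = -7 - 1 = -8)
r = -1/40 (r = 1/(-40) = -1/40 ≈ -0.025000)
v(X, L) = 11 (v(X, L) = -(-3 - 8) = -1*(-11) = 11)
(17 + r)*((-39 + 58)*(v(-8, -4) + 34)) = (17 - 1/40)*((-39 + 58)*(11 + 34)) = 679*(19*45)/40 = (679/40)*855 = 116109/8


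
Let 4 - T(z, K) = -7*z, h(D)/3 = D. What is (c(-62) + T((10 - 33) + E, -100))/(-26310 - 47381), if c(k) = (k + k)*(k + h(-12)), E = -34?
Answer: -11757/73691 ≈ -0.15954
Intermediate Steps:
h(D) = 3*D
c(k) = 2*k*(-36 + k) (c(k) = (k + k)*(k + 3*(-12)) = (2*k)*(k - 36) = (2*k)*(-36 + k) = 2*k*(-36 + k))
T(z, K) = 4 + 7*z (T(z, K) = 4 - (-7)*z = 4 + 7*z)
(c(-62) + T((10 - 33) + E, -100))/(-26310 - 47381) = (2*(-62)*(-36 - 62) + (4 + 7*((10 - 33) - 34)))/(-26310 - 47381) = (2*(-62)*(-98) + (4 + 7*(-23 - 34)))/(-73691) = (12152 + (4 + 7*(-57)))*(-1/73691) = (12152 + (4 - 399))*(-1/73691) = (12152 - 395)*(-1/73691) = 11757*(-1/73691) = -11757/73691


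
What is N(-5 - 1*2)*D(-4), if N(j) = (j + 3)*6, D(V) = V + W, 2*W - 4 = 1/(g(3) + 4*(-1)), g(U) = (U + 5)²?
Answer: 239/5 ≈ 47.800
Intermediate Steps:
g(U) = (5 + U)²
W = 241/120 (W = 2 + 1/(2*((5 + 3)² + 4*(-1))) = 2 + 1/(2*(8² - 4)) = 2 + 1/(2*(64 - 4)) = 2 + (½)/60 = 2 + (½)*(1/60) = 2 + 1/120 = 241/120 ≈ 2.0083)
D(V) = 241/120 + V (D(V) = V + 241/120 = 241/120 + V)
N(j) = 18 + 6*j (N(j) = (3 + j)*6 = 18 + 6*j)
N(-5 - 1*2)*D(-4) = (18 + 6*(-5 - 1*2))*(241/120 - 4) = (18 + 6*(-5 - 2))*(-239/120) = (18 + 6*(-7))*(-239/120) = (18 - 42)*(-239/120) = -24*(-239/120) = 239/5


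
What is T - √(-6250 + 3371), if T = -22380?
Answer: -22380 - I*√2879 ≈ -22380.0 - 53.656*I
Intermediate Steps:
T - √(-6250 + 3371) = -22380 - √(-6250 + 3371) = -22380 - √(-2879) = -22380 - I*√2879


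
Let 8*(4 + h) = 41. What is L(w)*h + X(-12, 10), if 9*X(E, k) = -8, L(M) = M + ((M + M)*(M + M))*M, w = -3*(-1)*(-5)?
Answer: -1094779/72 ≈ -15205.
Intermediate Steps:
h = 9/8 (h = -4 + (1/8)*41 = -4 + 41/8 = 9/8 ≈ 1.1250)
w = -15 (w = 3*(-5) = -15)
L(M) = M + 4*M**3 (L(M) = M + ((2*M)*(2*M))*M = M + (4*M**2)*M = M + 4*M**3)
X(E, k) = -8/9 (X(E, k) = (1/9)*(-8) = -8/9)
L(w)*h + X(-12, 10) = (-15 + 4*(-15)**3)*(9/8) - 8/9 = (-15 + 4*(-3375))*(9/8) - 8/9 = (-15 - 13500)*(9/8) - 8/9 = -13515*9/8 - 8/9 = -121635/8 - 8/9 = -1094779/72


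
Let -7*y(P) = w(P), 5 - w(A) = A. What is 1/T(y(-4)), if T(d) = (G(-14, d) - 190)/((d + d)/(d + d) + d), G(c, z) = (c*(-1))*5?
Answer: 1/420 ≈ 0.0023810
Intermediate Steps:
w(A) = 5 - A
y(P) = -5/7 + P/7 (y(P) = -(5 - P)/7 = -5/7 + P/7)
G(c, z) = -5*c (G(c, z) = -c*5 = -5*c)
T(d) = -120/(1 + d) (T(d) = (-5*(-14) - 190)/((d + d)/(d + d) + d) = (70 - 190)/((2*d)/((2*d)) + d) = -120/((2*d)*(1/(2*d)) + d) = -120/(1 + d))
1/T(y(-4)) = 1/(-120/(1 + (-5/7 + (⅐)*(-4)))) = 1/(-120/(1 + (-5/7 - 4/7))) = 1/(-120/(1 - 9/7)) = 1/(-120/(-2/7)) = 1/(-120*(-7/2)) = 1/420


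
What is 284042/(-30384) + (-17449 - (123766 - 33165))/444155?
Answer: -61346761/6395832 ≈ -9.5917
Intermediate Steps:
284042/(-30384) + (-17449 - (123766 - 33165))/444155 = 284042*(-1/30384) + (-17449 - 1*90601)*(1/444155) = -142021/15192 + (-17449 - 90601)*(1/444155) = -142021/15192 - 108050*1/444155 = -142021/15192 - 21610/88831 = -61346761/6395832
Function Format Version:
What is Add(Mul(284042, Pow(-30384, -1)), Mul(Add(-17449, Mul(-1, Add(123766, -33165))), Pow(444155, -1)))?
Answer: Rational(-61346761, 6395832) ≈ -9.5917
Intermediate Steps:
Add(Mul(284042, Pow(-30384, -1)), Mul(Add(-17449, Mul(-1, Add(123766, -33165))), Pow(444155, -1))) = Add(Mul(284042, Rational(-1, 30384)), Mul(Add(-17449, Mul(-1, 90601)), Rational(1, 444155))) = Add(Rational(-142021, 15192), Mul(Add(-17449, -90601), Rational(1, 444155))) = Add(Rational(-142021, 15192), Mul(-108050, Rational(1, 444155))) = Add(Rational(-142021, 15192), Rational(-21610, 88831)) = Rational(-61346761, 6395832)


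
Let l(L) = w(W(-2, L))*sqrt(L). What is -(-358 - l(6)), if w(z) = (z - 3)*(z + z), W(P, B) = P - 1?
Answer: 358 + 36*sqrt(6) ≈ 446.18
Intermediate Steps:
W(P, B) = -1 + P
w(z) = 2*z*(-3 + z) (w(z) = (-3 + z)*(2*z) = 2*z*(-3 + z))
l(L) = 36*sqrt(L) (l(L) = (2*(-1 - 2)*(-3 + (-1 - 2)))*sqrt(L) = (2*(-3)*(-3 - 3))*sqrt(L) = (2*(-3)*(-6))*sqrt(L) = 36*sqrt(L))
-(-358 - l(6)) = -(-358 - 36*sqrt(6)) = 358 + 36*sqrt(6)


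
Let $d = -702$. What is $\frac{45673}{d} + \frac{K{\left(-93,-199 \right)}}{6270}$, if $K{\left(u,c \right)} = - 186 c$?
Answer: $- \frac{43397647}{733590} \approx -59.158$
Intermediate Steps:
$\frac{45673}{d} + \frac{K{\left(-93,-199 \right)}}{6270} = \frac{45673}{-702} + \frac{\left(-186\right) \left(-199\right)}{6270} = 45673 \left(- \frac{1}{702}\right) + 37014 \cdot \frac{1}{6270} = - \frac{45673}{702} + \frac{6169}{1045} = - \frac{43397647}{733590}$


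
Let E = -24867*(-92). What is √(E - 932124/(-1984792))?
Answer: √563276106996839994/496198 ≈ 1512.5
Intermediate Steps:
E = 2287764
√(E - 932124/(-1984792)) = √(2287764 - 932124/(-1984792)) = √(2287764 - 932124*(-1/1984792)) = √(2287764 + 233031/496198) = √(1135184154303/496198) = √563276106996839994/496198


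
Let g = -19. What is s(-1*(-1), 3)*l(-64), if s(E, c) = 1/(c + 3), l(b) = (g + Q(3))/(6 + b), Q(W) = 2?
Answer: 17/348 ≈ 0.048851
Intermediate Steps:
l(b) = -17/(6 + b) (l(b) = (-19 + 2)/(6 + b) = -17/(6 + b))
s(E, c) = 1/(3 + c)
s(-1*(-1), 3)*l(-64) = (-17/(6 - 64))/(3 + 3) = (-17/(-58))/6 = (-17*(-1/58))/6 = (1/6)*(17/58) = 17/348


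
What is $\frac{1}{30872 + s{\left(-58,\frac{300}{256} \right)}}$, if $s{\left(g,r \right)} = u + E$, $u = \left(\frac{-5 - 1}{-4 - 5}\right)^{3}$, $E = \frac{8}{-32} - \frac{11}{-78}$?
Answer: $\frac{1404}{43344551} \approx 3.2392 \cdot 10^{-5}$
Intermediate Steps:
$E = - \frac{17}{156}$ ($E = 8 \left(- \frac{1}{32}\right) - - \frac{11}{78} = - \frac{1}{4} + \frac{11}{78} = - \frac{17}{156} \approx -0.10897$)
$u = \frac{8}{27}$ ($u = \left(- \frac{6}{-9}\right)^{3} = \left(\left(-6\right) \left(- \frac{1}{9}\right)\right)^{3} = \left(\frac{2}{3}\right)^{3} = \frac{8}{27} \approx 0.2963$)
$s{\left(g,r \right)} = \frac{263}{1404}$ ($s{\left(g,r \right)} = \frac{8}{27} - \frac{17}{156} = \frac{263}{1404}$)
$\frac{1}{30872 + s{\left(-58,\frac{300}{256} \right)}} = \frac{1}{30872 + \frac{263}{1404}} = \frac{1}{\frac{43344551}{1404}} = \frac{1404}{43344551}$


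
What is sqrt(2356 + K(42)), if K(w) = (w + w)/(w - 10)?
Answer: sqrt(37738)/4 ≈ 48.566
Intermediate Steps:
K(w) = 2*w/(-10 + w) (K(w) = (2*w)/(-10 + w) = 2*w/(-10 + w))
sqrt(2356 + K(42)) = sqrt(2356 + 2*42/(-10 + 42)) = sqrt(2356 + 2*42/32) = sqrt(2356 + 2*42*(1/32)) = sqrt(2356 + 21/8) = sqrt(18869/8) = sqrt(37738)/4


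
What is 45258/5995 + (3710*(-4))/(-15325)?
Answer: 31301786/3674935 ≈ 8.5176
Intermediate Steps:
45258/5995 + (3710*(-4))/(-15325) = 45258*(1/5995) - 14840*(-1/15325) = 45258/5995 + 2968/3065 = 31301786/3674935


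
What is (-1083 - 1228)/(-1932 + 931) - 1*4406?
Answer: -4408095/1001 ≈ -4403.7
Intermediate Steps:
(-1083 - 1228)/(-1932 + 931) - 1*4406 = -2311/(-1001) - 4406 = -2311*(-1/1001) - 4406 = 2311/1001 - 4406 = -4408095/1001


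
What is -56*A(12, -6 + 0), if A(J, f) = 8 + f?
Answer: -112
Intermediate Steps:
-56*A(12, -6 + 0) = -56*(8 + (-6 + 0)) = -56*(8 - 6) = -56*2 = -112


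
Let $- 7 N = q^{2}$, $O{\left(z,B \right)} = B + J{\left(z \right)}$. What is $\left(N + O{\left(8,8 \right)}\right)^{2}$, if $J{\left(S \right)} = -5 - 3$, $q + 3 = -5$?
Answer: $\frac{4096}{49} \approx 83.592$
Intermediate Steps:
$q = -8$ ($q = -3 - 5 = -8$)
$J{\left(S \right)} = -8$ ($J{\left(S \right)} = -5 - 3 = -8$)
$O{\left(z,B \right)} = -8 + B$ ($O{\left(z,B \right)} = B - 8 = -8 + B$)
$N = - \frac{64}{7}$ ($N = - \frac{\left(-8\right)^{2}}{7} = \left(- \frac{1}{7}\right) 64 = - \frac{64}{7} \approx -9.1429$)
$\left(N + O{\left(8,8 \right)}\right)^{2} = \left(- \frac{64}{7} + \left(-8 + 8\right)\right)^{2} = \left(- \frac{64}{7} + 0\right)^{2} = \left(- \frac{64}{7}\right)^{2} = \frac{4096}{49}$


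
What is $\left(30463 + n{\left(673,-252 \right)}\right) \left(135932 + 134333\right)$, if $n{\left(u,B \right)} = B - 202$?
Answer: $8110382385$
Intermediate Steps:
$n{\left(u,B \right)} = -202 + B$
$\left(30463 + n{\left(673,-252 \right)}\right) \left(135932 + 134333\right) = \left(30463 - 454\right) \left(135932 + 134333\right) = \left(30463 - 454\right) 270265 = 30009 \cdot 270265 = 8110382385$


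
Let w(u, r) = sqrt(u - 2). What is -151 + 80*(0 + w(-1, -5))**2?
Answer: -391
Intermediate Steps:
w(u, r) = sqrt(-2 + u)
-151 + 80*(0 + w(-1, -5))**2 = -151 + 80*(0 + sqrt(-2 - 1))**2 = -151 + 80*(0 + sqrt(-3))**2 = -151 + 80*(0 + I*sqrt(3))**2 = -151 + 80*(I*sqrt(3))**2 = -151 + 80*(-3) = -151 - 240 = -391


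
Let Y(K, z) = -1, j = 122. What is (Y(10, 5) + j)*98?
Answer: 11858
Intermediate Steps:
(Y(10, 5) + j)*98 = (-1 + 122)*98 = 121*98 = 11858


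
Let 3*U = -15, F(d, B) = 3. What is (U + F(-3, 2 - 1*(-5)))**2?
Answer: 4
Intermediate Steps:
U = -5 (U = (1/3)*(-15) = -5)
(U + F(-3, 2 - 1*(-5)))**2 = (-5 + 3)**2 = (-2)**2 = 4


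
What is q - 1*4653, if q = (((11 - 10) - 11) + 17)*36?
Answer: -4401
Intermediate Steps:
q = 252 (q = ((1 - 11) + 17)*36 = (-10 + 17)*36 = 7*36 = 252)
q - 1*4653 = 252 - 1*4653 = 252 - 4653 = -4401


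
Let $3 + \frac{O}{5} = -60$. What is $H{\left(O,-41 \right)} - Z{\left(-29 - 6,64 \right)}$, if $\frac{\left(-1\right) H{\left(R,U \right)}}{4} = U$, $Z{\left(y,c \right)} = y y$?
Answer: $-1061$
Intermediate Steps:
$O = -315$ ($O = -15 + 5 \left(-60\right) = -15 - 300 = -315$)
$Z{\left(y,c \right)} = y^{2}$
$H{\left(R,U \right)} = - 4 U$
$H{\left(O,-41 \right)} - Z{\left(-29 - 6,64 \right)} = \left(-4\right) \left(-41\right) - \left(-29 - 6\right)^{2} = 164 - \left(-29 - 6\right)^{2} = 164 - \left(-35\right)^{2} = 164 - 1225 = -1061$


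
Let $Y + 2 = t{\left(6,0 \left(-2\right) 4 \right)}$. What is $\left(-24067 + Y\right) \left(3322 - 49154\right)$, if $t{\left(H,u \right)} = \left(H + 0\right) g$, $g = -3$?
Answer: $1103955384$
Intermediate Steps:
$t{\left(H,u \right)} = - 3 H$ ($t{\left(H,u \right)} = \left(H + 0\right) \left(-3\right) = H \left(-3\right) = - 3 H$)
$Y = -20$ ($Y = -2 - 18 = -20$)
$\left(-24067 + Y\right) \left(3322 - 49154\right) = \left(-24067 - 20\right) \left(3322 - 49154\right) = \left(-24087\right) \left(-45832\right) = 1103955384$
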